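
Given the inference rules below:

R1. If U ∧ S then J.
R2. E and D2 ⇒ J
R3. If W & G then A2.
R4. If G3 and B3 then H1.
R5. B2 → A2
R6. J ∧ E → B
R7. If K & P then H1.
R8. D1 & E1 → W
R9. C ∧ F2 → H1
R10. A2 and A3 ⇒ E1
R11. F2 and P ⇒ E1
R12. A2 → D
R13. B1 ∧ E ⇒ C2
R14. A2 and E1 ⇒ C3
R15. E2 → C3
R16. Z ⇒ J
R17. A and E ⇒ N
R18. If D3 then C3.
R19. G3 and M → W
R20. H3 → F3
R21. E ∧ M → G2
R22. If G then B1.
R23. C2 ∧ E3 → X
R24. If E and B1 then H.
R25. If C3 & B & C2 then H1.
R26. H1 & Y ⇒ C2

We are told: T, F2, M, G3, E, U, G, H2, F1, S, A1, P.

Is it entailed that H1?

Yes

J  (by R1: U, S)
B  (by R6: J, E)
E1  (by R11: F2, P)
W  (by R19: G3, M)
B1  (by R22: G)
A2  (by R3: W, G)
C2  (by R13: B1, E)
C3  (by R14: A2, E1)
H1  (by R25: C3, B, C2)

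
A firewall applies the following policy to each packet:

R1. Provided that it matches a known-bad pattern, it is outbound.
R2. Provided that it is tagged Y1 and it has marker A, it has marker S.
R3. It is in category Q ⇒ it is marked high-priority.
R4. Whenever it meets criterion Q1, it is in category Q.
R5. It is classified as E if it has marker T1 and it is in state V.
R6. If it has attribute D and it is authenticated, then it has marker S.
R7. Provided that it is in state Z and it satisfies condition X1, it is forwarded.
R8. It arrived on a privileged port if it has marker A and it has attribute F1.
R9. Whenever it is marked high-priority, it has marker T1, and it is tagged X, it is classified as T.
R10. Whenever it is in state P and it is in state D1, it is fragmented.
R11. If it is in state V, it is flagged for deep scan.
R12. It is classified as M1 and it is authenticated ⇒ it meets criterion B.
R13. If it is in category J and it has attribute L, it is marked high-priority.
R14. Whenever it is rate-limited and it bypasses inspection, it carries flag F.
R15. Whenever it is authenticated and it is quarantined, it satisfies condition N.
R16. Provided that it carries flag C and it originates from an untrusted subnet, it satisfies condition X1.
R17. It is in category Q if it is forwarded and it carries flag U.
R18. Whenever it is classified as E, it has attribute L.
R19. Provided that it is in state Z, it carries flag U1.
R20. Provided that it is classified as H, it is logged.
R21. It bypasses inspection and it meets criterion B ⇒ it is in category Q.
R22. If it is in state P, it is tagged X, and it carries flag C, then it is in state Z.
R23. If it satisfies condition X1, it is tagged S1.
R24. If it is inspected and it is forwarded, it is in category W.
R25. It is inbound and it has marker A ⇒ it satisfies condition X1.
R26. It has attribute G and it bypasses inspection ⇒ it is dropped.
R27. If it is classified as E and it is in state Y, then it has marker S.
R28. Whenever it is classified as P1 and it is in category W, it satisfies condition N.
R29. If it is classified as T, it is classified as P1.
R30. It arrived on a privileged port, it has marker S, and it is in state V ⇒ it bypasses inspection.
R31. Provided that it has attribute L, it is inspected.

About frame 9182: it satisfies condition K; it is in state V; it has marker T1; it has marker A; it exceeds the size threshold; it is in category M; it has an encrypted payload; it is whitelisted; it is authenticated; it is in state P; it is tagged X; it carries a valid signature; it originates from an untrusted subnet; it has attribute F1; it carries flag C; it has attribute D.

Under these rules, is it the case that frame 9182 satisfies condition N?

No

Forward chaining from the given facts derives: is classified as E, has marker S, arrived on a privileged port, is flagged for deep scan, satisfies condition X1, has attribute L, is in state Z, is tagged S1, bypasses inspection, is inspected, is forwarded, carries flag U1, is in category W.
Rules concluding "it satisfies condition N": R15 needs "it is quarantined"; R28 needs "it is classified as P1" — none of these are established.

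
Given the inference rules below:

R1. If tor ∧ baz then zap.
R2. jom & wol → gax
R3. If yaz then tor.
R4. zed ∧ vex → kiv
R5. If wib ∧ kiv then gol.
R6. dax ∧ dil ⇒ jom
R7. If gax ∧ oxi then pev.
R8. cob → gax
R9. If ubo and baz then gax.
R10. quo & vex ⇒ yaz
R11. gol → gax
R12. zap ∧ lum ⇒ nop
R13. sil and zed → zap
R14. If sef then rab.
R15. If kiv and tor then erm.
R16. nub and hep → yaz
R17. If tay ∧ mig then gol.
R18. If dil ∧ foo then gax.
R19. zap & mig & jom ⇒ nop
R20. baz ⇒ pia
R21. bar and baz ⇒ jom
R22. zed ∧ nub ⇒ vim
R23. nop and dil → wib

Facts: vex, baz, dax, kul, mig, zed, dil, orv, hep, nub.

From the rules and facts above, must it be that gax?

kiv  (by R4: zed, vex)
jom  (by R6: dax, dil)
yaz  (by R16: nub, hep)
tor  (by R3: yaz)
zap  (by R1: tor, baz)
nop  (by R19: zap, mig, jom)
wib  (by R23: nop, dil)
gol  (by R5: wib, kiv)
gax  (by R11: gol)

Yes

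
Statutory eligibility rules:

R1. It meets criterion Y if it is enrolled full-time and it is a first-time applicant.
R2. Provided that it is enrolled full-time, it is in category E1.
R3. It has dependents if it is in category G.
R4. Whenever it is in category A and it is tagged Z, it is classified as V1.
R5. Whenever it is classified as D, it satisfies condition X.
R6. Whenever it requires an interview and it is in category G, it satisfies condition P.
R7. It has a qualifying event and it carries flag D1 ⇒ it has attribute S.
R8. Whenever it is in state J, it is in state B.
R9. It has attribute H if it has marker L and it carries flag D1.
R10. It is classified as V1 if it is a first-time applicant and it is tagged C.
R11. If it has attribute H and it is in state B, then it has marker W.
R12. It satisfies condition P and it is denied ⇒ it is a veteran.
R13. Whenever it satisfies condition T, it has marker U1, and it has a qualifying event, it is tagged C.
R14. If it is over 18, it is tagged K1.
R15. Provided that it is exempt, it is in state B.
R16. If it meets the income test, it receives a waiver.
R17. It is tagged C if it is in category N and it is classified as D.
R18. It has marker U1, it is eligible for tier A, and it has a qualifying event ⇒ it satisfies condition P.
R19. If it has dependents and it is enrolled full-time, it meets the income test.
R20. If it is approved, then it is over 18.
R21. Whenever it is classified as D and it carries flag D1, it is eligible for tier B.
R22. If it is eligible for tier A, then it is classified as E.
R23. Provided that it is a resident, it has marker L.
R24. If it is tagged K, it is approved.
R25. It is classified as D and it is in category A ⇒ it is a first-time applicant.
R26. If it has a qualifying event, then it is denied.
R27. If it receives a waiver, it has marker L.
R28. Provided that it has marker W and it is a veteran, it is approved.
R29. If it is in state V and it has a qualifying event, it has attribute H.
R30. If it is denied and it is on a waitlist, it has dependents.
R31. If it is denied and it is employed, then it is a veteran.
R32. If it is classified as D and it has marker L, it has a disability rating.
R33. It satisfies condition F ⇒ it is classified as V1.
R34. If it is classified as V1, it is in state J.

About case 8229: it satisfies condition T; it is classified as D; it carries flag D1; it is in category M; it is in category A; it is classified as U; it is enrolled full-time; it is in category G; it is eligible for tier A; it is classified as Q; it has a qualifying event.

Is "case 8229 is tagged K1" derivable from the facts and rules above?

Forward chaining from the given facts derives: is in category E1, has dependents, satisfies condition X, has attribute S, meets the income test, is eligible for tier B, is classified as E, is a first-time applicant, is denied, meets criterion Y, receives a waiver, has marker L, has a disability rating, has attribute H.
The only rule concluding "it is tagged K1" is R14, which needs "it is over 18"; that is never established.

No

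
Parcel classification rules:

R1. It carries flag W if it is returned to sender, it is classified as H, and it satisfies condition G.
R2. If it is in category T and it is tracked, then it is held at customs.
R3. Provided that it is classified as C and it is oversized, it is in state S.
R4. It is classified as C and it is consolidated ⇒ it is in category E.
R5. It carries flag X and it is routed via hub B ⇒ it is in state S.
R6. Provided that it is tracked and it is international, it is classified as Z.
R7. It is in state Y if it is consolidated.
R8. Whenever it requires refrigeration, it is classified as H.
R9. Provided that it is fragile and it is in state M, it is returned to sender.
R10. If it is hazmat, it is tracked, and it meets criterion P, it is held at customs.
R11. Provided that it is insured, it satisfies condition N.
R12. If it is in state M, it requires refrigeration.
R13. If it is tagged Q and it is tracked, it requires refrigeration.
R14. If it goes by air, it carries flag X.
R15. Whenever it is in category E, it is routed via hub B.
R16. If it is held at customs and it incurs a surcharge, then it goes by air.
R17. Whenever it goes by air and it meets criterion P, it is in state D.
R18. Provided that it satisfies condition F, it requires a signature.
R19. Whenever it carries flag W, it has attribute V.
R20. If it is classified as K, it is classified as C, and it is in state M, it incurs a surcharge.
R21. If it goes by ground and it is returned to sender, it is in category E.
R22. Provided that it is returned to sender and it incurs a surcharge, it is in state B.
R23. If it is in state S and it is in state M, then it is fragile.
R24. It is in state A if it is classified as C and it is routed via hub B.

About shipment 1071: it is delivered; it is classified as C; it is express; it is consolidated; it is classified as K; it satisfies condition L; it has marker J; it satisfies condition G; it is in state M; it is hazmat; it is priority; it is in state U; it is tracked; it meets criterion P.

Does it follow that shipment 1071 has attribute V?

Yes

By R4 (it is classified as C, it is consolidated): it is in category E.
By R10 (it is hazmat, it is tracked, it meets criterion P): it is held at customs.
By R12 (it is in state M): it requires refrigeration.
By R15 (it is in category E): it is routed via hub B.
By R20 (it is classified as K, it is classified as C, it is in state M): it incurs a surcharge.
By R8 (it requires refrigeration): it is classified as H.
By R16 (it is held at customs, it incurs a surcharge): it goes by air.
By R14 (it goes by air): it carries flag X.
By R5 (it carries flag X, it is routed via hub B): it is in state S.
By R23 (it is in state S, it is in state M): it is fragile.
By R9 (it is fragile, it is in state M): it is returned to sender.
By R1 (it is returned to sender, it is classified as H, it satisfies condition G): it carries flag W.
By R19 (it carries flag W): it has attribute V.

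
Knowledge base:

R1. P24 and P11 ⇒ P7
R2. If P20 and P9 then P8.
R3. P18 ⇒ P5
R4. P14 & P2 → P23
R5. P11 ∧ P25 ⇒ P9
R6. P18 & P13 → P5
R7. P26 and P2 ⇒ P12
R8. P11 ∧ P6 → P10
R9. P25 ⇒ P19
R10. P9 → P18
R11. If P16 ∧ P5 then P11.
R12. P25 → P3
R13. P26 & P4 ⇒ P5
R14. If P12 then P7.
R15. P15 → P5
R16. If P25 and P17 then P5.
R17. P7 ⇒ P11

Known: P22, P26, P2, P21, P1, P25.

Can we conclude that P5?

P12  (by R7: P26, P2)
P7  (by R14: P12)
P11  (by R17: P7)
P9  (by R5: P11, P25)
P18  (by R10: P9)
P5  (by R3: P18)

Yes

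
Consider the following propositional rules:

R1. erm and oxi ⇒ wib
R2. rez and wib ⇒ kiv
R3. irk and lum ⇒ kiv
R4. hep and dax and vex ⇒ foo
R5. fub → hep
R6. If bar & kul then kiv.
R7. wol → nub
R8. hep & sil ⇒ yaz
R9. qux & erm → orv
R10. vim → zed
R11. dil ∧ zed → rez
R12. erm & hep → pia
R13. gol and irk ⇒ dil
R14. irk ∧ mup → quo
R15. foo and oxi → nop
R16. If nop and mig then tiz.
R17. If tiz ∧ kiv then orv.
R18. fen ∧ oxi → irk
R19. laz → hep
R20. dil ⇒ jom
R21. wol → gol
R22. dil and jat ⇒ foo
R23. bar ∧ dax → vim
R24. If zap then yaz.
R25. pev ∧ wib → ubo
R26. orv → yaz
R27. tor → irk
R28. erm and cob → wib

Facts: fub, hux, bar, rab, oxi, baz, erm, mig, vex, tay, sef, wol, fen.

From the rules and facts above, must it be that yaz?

No

Forward chaining from the given facts derives: wib, hep, nub, pia, irk, gol, dil, jom.
Rules concluding yaz: R8 needs sil; R24 needs zap; R26 needs orv — none of these are established.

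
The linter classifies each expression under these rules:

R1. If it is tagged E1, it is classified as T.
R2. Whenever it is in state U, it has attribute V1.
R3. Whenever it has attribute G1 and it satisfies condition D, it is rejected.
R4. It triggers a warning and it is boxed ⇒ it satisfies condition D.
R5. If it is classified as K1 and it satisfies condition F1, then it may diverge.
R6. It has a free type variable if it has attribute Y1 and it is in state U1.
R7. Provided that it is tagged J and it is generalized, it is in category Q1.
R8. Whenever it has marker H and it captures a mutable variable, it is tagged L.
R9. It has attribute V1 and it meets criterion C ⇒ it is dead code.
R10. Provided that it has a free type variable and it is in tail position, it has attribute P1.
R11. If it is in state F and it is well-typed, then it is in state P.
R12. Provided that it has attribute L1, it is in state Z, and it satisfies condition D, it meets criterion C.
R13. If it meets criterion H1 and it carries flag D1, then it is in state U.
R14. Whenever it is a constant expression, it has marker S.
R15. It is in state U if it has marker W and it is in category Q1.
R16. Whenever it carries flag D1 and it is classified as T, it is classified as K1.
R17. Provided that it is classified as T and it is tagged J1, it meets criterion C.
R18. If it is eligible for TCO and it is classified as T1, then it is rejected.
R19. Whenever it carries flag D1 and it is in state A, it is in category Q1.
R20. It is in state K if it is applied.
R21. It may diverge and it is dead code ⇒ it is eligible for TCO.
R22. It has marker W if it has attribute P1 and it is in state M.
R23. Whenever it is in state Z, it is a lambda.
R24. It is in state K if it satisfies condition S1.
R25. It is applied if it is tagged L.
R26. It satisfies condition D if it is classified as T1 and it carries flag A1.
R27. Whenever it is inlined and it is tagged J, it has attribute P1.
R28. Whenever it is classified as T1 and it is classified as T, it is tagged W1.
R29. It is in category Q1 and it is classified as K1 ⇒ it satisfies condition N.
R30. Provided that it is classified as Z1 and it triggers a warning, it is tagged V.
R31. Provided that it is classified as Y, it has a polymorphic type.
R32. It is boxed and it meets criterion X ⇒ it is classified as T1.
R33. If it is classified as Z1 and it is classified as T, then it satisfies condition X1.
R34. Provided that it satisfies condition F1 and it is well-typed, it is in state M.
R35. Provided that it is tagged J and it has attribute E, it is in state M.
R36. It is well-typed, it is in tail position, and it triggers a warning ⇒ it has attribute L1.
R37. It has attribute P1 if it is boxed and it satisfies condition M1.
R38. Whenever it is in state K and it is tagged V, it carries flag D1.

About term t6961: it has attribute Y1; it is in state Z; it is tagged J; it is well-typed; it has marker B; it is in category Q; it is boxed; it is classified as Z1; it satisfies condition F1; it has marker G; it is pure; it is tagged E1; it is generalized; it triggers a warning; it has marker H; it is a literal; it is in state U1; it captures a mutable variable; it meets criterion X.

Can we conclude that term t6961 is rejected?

No

Forward chaining from the given facts derives: is classified as T, satisfies condition D, has a free type variable, is in category Q1, is tagged L, is a lambda, is applied, is tagged V, is classified as T1, satisfies condition X1, is in state M, is in state K, is tagged W1, carries flag D1, is classified as K1, satisfies condition N, may diverge.
Rules concluding "it is rejected": R3 needs "it has attribute G1"; R18 needs "it is eligible for TCO" — none of these are established.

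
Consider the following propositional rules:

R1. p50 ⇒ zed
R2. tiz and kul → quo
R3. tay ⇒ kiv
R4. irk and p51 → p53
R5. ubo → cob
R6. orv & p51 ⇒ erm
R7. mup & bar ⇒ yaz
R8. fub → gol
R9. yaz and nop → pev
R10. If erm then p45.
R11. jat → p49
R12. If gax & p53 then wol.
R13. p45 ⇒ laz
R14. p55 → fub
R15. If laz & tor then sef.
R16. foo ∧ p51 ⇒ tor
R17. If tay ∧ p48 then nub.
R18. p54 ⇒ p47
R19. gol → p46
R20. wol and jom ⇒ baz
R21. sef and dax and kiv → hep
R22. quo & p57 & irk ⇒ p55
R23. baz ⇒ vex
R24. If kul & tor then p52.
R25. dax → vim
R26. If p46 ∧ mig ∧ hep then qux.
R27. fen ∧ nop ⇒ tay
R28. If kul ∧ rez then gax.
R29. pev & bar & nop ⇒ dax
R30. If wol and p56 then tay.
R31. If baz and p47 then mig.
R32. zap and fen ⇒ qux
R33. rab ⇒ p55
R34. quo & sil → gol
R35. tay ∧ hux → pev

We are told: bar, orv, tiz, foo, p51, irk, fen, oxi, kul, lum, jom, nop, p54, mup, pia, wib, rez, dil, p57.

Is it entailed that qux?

Yes

quo  (by R2: tiz, kul)
p53  (by R4: irk, p51)
erm  (by R6: orv, p51)
yaz  (by R7: mup, bar)
pev  (by R9: yaz, nop)
p45  (by R10: erm)
laz  (by R13: p45)
tor  (by R16: foo, p51)
p47  (by R18: p54)
p55  (by R22: quo, p57, irk)
tay  (by R27: fen, nop)
gax  (by R28: kul, rez)
dax  (by R29: pev, bar, nop)
kiv  (by R3: tay)
wol  (by R12: gax, p53)
fub  (by R14: p55)
sef  (by R15: laz, tor)
baz  (by R20: wol, jom)
hep  (by R21: sef, dax, kiv)
mig  (by R31: baz, p47)
gol  (by R8: fub)
p46  (by R19: gol)
qux  (by R26: p46, mig, hep)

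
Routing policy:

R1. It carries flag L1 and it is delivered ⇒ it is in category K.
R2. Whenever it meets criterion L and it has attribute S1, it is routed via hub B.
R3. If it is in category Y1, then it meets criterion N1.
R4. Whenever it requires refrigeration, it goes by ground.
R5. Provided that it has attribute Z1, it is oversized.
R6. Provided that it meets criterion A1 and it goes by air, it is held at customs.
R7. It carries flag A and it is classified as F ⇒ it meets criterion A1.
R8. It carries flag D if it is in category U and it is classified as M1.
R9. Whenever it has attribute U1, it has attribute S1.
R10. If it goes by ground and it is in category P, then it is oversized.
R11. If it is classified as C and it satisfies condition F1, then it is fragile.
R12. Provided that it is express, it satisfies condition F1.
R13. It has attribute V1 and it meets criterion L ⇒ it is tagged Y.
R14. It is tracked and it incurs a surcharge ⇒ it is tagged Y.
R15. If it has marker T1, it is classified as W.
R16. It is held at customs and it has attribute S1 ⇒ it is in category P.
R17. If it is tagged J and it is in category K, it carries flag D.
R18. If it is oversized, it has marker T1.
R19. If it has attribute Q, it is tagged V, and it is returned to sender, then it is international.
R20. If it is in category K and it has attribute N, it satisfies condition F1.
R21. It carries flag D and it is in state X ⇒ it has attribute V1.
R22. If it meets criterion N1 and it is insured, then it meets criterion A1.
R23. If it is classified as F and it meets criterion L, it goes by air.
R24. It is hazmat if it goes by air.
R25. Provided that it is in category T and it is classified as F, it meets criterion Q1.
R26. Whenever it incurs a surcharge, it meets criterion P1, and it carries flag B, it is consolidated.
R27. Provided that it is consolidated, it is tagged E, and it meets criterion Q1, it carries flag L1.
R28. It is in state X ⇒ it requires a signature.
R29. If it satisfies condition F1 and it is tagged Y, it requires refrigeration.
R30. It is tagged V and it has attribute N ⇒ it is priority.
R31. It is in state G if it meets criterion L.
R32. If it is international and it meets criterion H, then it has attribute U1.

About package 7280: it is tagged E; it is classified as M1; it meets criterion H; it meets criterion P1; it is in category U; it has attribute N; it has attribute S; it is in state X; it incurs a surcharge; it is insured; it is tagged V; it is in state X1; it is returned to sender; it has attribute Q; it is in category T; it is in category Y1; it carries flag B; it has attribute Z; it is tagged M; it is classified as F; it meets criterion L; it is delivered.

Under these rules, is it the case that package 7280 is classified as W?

By R3 (it is in category Y1): it meets criterion N1.
By R8 (it is in category U, it is classified as M1): it carries flag D.
By R19 (it has attribute Q, it is tagged V, it is returned to sender): it is international.
By R21 (it carries flag D, it is in state X): it has attribute V1.
By R22 (it meets criterion N1, it is insured): it meets criterion A1.
By R23 (it is classified as F, it meets criterion L): it goes by air.
By R25 (it is in category T, it is classified as F): it meets criterion Q1.
By R26 (it incurs a surcharge, it meets criterion P1, it carries flag B): it is consolidated.
By R27 (it is consolidated, it is tagged E, it meets criterion Q1): it carries flag L1.
By R32 (it is international, it meets criterion H): it has attribute U1.
By R1 (it carries flag L1, it is delivered): it is in category K.
By R6 (it meets criterion A1, it goes by air): it is held at customs.
By R9 (it has attribute U1): it has attribute S1.
By R13 (it has attribute V1, it meets criterion L): it is tagged Y.
By R16 (it is held at customs, it has attribute S1): it is in category P.
By R20 (it is in category K, it has attribute N): it satisfies condition F1.
By R29 (it satisfies condition F1, it is tagged Y): it requires refrigeration.
By R4 (it requires refrigeration): it goes by ground.
By R10 (it goes by ground, it is in category P): it is oversized.
By R18 (it is oversized): it has marker T1.
By R15 (it has marker T1): it is classified as W.

Yes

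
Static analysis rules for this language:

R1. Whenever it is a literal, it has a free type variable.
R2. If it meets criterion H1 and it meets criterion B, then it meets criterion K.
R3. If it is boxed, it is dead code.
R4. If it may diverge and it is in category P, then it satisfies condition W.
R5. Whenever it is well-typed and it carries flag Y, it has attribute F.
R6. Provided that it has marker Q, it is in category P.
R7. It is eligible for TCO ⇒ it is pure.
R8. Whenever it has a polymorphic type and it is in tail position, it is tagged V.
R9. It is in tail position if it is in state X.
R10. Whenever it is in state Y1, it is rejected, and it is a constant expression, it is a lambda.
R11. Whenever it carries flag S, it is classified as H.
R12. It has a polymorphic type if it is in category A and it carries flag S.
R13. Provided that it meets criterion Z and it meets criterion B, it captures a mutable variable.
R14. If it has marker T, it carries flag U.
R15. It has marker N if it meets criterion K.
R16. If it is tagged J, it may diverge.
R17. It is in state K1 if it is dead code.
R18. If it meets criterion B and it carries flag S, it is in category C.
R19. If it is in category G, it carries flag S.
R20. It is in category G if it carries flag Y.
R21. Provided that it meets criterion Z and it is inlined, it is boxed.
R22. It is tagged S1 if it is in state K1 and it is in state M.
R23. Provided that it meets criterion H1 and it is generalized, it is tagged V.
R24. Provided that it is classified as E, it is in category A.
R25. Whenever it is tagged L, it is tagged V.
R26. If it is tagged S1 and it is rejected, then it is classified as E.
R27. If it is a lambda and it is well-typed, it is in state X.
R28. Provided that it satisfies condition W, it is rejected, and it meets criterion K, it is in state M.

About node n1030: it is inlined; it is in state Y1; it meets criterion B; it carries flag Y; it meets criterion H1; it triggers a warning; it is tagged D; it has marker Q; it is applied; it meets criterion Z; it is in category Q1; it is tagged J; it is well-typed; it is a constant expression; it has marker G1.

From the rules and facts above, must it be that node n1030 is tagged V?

No

Forward chaining from the given facts derives: meets criterion K, has attribute F, is in category P, captures a mutable variable, has marker N, may diverge, is in category G, is boxed, is dead code, satisfies condition W, is in state K1, carries flag S, is classified as H, is in category C.
Rules concluding "it is tagged V": R8 needs "it has a polymorphic type"; R23 needs "it is generalized"; R25 needs "it is tagged L" — none of these are established.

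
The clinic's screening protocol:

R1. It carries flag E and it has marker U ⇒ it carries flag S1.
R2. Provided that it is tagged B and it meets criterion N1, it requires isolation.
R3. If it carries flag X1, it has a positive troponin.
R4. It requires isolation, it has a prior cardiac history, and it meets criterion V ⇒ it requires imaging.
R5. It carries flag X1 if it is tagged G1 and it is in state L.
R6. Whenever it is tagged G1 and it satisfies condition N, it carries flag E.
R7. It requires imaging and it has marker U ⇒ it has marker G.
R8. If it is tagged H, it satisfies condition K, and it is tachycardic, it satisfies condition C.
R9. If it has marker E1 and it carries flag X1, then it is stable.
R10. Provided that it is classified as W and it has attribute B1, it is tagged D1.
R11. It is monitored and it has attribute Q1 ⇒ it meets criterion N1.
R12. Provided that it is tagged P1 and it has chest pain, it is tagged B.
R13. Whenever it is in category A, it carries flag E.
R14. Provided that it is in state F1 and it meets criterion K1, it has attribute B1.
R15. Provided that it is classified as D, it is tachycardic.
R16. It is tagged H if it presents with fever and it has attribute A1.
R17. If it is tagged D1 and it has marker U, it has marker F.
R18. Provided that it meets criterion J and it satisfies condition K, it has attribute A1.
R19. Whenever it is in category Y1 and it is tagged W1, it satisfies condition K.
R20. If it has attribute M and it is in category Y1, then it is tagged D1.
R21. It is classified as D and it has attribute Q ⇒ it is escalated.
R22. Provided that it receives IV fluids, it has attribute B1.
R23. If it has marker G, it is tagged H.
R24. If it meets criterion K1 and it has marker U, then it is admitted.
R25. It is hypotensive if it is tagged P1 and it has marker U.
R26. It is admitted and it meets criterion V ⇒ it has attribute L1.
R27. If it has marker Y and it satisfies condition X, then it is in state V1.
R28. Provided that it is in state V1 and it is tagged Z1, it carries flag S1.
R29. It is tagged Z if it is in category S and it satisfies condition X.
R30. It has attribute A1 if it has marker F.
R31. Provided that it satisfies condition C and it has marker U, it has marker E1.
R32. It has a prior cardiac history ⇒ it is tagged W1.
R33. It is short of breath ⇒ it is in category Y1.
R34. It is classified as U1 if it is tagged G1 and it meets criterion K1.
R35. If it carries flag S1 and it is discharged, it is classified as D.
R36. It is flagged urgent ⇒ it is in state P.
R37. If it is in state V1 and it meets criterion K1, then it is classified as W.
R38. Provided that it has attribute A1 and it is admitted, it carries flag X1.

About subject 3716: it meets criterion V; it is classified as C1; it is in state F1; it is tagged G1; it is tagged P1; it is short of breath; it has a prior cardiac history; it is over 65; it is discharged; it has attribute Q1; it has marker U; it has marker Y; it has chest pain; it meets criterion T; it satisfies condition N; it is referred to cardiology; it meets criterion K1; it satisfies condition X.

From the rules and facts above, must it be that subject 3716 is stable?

No

Forward chaining from the given facts derives: carries flag E, is tagged B, has attribute B1, is admitted, is hypotensive, has attribute L1, is in state V1, is tagged W1, is in category Y1, is classified as U1, is classified as W, carries flag S1, is tagged D1, has marker F, satisfies condition K, has attribute A1, is classified as D, carries flag X1, has a positive troponin, is tachycardic.
The only rule concluding "it is stable" is R9, which needs "it has marker E1"; that is never established.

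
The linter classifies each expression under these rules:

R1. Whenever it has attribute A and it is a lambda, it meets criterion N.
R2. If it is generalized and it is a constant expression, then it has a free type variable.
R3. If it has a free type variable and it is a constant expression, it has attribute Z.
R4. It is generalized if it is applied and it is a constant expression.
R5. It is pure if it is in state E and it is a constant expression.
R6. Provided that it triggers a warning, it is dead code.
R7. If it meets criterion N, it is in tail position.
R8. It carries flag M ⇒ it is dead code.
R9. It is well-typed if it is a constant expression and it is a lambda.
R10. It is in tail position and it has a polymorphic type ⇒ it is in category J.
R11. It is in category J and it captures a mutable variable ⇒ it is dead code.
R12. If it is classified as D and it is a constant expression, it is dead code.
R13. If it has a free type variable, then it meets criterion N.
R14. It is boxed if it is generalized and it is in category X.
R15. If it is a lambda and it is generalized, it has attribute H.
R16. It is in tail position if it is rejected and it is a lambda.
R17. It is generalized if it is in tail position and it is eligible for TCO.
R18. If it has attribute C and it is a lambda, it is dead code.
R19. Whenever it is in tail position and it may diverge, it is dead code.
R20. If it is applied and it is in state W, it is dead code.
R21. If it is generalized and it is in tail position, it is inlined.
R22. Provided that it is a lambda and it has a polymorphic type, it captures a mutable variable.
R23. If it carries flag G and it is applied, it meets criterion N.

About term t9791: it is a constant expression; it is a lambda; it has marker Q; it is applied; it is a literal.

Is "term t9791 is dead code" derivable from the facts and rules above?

Forward chaining from the given facts derives: is generalized, is well-typed, has attribute H, has a free type variable, has attribute Z, meets criterion N, is in tail position, is inlined.
Rules concluding "it is dead code": R6 needs "it triggers a warning"; R8 needs "it carries flag M"; R11 needs "it is in category J"; R12 needs "it is classified as D"; R18 needs "it has attribute C"; R19 needs "it may diverge"; R20 needs "it is in state W" — none of these are established.

No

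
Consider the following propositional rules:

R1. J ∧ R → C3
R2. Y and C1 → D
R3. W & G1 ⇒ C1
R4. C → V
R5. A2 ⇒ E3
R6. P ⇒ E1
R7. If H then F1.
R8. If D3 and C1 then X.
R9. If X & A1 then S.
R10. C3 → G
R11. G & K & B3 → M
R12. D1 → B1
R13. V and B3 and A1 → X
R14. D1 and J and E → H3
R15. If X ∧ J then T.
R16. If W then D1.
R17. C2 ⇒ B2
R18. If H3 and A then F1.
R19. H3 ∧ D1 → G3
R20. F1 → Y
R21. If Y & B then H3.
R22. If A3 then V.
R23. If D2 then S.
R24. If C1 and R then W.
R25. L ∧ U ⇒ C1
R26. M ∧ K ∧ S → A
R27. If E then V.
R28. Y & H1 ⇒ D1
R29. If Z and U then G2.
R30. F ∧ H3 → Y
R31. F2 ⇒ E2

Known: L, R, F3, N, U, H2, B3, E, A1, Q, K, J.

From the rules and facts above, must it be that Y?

C3  (by R1: J, R)
G  (by R10: C3)
M  (by R11: G, K, B3)
C1  (by R25: L, U)
V  (by R27: E)
X  (by R13: V, B3, A1)
W  (by R24: C1, R)
S  (by R9: X, A1)
D1  (by R16: W)
A  (by R26: M, K, S)
H3  (by R14: D1, J, E)
F1  (by R18: H3, A)
Y  (by R20: F1)

Yes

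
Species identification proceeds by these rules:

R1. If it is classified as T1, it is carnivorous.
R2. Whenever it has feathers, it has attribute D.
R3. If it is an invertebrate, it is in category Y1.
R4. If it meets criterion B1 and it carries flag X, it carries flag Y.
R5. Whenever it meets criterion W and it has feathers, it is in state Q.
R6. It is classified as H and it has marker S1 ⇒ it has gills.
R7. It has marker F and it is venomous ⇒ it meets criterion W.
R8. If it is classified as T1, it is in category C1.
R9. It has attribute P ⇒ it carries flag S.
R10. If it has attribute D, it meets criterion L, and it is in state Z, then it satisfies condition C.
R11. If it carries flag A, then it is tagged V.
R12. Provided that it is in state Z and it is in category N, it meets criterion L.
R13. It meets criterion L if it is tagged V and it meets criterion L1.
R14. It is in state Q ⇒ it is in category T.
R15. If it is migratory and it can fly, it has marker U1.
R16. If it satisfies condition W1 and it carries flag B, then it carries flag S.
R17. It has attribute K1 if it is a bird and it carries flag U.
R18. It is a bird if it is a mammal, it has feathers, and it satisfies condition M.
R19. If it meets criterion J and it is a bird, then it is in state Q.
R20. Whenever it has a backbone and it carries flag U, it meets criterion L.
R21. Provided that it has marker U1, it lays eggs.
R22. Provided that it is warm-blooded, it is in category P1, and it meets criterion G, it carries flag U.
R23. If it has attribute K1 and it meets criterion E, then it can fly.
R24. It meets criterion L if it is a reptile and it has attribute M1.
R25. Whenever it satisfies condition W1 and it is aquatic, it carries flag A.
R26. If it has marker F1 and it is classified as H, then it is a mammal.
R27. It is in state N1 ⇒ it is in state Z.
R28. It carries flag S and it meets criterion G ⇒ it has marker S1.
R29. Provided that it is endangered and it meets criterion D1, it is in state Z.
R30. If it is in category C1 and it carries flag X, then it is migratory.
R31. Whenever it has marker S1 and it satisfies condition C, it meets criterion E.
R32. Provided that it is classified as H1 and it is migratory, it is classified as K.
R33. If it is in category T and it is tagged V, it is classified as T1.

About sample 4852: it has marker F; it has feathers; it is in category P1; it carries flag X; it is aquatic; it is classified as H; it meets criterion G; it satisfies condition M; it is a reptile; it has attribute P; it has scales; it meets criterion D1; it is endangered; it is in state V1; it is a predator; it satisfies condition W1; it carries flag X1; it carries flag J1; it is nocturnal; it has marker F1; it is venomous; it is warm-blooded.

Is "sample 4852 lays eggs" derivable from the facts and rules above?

Forward chaining from the given facts derives: has attribute D, meets criterion W, carries flag S, carries flag U, carries flag A, is a mammal, has marker S1, is in state Z, is in state Q, has gills, is tagged V, is in category T, is a bird, is classified as T1, is carnivorous, is in category C1, has attribute K1, is migratory.
The only rule concluding "it lays eggs" is R21, which needs "it has marker U1"; that is never established.

No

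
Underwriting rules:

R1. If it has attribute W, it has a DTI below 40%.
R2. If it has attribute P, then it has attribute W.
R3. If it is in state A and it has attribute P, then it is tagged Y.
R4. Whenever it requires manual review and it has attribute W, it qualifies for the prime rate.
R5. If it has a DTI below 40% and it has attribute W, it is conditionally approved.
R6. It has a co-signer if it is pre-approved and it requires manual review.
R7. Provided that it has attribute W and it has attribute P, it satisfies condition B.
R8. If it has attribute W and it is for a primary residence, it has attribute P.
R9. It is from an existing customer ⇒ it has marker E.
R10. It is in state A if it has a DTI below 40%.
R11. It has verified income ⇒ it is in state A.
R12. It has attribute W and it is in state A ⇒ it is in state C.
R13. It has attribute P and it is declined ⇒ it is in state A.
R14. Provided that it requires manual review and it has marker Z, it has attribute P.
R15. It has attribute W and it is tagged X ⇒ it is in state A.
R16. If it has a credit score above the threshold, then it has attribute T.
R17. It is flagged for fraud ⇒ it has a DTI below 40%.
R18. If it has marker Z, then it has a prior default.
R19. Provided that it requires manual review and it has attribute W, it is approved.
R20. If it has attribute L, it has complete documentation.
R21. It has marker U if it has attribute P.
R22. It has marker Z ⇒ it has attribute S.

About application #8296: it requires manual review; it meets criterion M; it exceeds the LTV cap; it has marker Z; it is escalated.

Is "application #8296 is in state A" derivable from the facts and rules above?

Yes

By R14 (it requires manual review, it has marker Z): it has attribute P.
By R2 (it has attribute P): it has attribute W.
By R1 (it has attribute W): it has a DTI below 40%.
By R10 (it has a DTI below 40%): it is in state A.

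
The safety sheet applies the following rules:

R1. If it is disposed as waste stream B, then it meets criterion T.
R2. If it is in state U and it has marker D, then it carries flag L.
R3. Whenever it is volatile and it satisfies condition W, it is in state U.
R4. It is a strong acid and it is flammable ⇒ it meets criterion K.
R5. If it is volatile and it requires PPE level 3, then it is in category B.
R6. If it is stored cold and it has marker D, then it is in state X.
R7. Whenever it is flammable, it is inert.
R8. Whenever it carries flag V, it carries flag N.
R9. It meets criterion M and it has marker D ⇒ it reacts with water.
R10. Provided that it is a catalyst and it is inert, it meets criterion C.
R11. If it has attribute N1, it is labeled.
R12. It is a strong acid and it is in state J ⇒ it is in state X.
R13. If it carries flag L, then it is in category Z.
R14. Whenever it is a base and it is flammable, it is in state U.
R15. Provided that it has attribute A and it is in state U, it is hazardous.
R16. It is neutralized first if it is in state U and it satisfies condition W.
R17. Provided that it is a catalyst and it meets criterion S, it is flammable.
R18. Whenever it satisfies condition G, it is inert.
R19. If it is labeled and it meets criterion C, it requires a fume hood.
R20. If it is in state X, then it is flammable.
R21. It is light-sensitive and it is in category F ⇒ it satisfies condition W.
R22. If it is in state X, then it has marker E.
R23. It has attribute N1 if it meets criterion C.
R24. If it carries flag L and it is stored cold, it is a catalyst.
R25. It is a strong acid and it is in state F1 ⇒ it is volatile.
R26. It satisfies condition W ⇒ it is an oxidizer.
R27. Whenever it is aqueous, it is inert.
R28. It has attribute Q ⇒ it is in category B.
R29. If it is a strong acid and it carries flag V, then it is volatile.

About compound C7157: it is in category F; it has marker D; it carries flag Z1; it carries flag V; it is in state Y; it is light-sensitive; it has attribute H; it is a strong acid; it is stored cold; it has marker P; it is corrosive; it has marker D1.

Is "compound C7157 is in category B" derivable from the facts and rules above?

Forward chaining from the given facts derives: is in state X, carries flag N, is flammable, satisfies condition W, has marker E, is an oxidizer, is volatile, is in state U, meets criterion K, is inert, is neutralized first, carries flag L, is in category Z, is a catalyst, meets criterion C, has attribute N1, is labeled, requires a fume hood.
Rules concluding "it is in category B": R5 needs "it requires PPE level 3"; R28 needs "it has attribute Q" — none of these are established.

No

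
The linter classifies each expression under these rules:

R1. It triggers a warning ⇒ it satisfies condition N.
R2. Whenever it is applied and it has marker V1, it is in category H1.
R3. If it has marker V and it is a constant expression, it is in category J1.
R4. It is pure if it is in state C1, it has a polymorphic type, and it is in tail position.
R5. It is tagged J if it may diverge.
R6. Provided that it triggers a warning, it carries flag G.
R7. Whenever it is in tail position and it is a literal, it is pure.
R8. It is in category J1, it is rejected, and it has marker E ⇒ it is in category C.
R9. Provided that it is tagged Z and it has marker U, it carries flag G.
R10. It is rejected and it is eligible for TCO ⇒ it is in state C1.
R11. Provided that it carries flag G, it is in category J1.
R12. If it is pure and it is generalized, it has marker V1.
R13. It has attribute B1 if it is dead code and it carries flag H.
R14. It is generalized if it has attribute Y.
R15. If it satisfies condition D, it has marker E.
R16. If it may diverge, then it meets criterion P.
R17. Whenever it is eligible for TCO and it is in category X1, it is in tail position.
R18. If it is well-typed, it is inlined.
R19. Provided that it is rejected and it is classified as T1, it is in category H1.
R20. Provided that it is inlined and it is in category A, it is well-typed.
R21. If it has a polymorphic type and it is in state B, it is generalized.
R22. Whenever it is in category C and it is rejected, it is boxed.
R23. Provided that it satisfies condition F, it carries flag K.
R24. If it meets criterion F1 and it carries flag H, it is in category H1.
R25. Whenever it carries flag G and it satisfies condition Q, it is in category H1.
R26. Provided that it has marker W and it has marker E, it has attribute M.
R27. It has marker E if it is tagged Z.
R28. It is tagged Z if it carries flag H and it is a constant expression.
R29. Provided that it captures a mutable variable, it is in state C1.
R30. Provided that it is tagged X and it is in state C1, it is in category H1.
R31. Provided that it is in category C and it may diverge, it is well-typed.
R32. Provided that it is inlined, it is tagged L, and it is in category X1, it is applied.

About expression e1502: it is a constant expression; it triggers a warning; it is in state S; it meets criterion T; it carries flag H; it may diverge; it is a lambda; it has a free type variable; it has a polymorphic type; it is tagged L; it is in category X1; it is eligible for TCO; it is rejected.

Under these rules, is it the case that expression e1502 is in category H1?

Forward chaining from the given facts derives: satisfies condition N, is tagged J, carries flag G, is in state C1, is in category J1, meets criterion P, is in tail position, is tagged Z, is pure, has marker E, is in category C, is boxed, is well-typed, is inlined, is applied.
Rules concluding "it is in category H1": R2 needs "it has marker V1"; R19 needs "it is classified as T1"; R24 needs "it meets criterion F1"; R25 needs "it satisfies condition Q"; R30 needs "it is tagged X" — none of these are established.

No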